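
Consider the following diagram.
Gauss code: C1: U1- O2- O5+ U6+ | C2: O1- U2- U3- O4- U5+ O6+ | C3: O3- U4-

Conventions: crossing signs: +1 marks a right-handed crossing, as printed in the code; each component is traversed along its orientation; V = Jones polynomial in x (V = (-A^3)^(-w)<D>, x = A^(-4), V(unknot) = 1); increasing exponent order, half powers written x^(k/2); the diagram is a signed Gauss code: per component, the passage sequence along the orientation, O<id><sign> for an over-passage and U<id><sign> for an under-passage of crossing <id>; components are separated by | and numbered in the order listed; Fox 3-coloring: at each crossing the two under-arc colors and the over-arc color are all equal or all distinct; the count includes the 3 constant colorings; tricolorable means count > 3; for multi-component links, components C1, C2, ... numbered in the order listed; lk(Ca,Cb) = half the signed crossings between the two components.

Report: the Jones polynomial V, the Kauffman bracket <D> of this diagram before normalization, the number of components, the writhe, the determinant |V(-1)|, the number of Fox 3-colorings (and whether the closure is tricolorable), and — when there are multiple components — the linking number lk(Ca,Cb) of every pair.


Jones polynomial: V(x) = x^-3 + x^-2 + x^-1 + 1
<D> = A^-6 + A^-2 + A^2 + A^6; writhe -2
components 3, writhe -2 (6 crossings)
linking number lk(C1,C2) = 0
lk(C1,C3): 0
lk(C2,C3) = -1
3-colorings: 9 of 3^6, det 0 — tricolorable
note: span 3 respects span(V) <= c + mu - 1 = 8 for this 3-component diagram


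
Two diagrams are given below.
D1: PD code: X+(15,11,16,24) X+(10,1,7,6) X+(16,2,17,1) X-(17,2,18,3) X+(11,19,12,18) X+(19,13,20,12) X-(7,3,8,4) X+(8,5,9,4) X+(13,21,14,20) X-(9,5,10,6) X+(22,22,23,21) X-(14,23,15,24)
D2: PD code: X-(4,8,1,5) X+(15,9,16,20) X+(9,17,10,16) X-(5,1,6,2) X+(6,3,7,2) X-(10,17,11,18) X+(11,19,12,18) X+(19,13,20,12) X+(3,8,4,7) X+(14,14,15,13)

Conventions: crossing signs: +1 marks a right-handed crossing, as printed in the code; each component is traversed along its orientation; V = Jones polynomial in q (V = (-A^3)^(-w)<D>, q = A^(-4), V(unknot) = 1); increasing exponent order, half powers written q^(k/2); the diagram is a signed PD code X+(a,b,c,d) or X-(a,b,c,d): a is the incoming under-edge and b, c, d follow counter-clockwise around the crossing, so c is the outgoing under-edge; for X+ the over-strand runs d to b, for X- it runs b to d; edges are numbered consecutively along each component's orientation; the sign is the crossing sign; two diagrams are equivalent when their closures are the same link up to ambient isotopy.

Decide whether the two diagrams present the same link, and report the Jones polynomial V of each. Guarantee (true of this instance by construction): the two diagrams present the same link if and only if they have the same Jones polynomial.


equivalent: yes
D1 (bracket -A^-8 - A^-4 + 1 + 2A^4 + 2A^8 + A^12; 12 crossings at w = +4): V = 1 + 2q + 2q^2 + q^3 - q^4 - q^5
V(D2) = 1 + 2q + 2q^2 + q^3 - q^4 - q^5  [10 crossings, <D> = -A^-8 - A^-4 + 1 + 2A^4 + 2A^8 + A^12, w = +4]
observation: Reidemeister moves carry D1 (12 crossings) to D2 (10)


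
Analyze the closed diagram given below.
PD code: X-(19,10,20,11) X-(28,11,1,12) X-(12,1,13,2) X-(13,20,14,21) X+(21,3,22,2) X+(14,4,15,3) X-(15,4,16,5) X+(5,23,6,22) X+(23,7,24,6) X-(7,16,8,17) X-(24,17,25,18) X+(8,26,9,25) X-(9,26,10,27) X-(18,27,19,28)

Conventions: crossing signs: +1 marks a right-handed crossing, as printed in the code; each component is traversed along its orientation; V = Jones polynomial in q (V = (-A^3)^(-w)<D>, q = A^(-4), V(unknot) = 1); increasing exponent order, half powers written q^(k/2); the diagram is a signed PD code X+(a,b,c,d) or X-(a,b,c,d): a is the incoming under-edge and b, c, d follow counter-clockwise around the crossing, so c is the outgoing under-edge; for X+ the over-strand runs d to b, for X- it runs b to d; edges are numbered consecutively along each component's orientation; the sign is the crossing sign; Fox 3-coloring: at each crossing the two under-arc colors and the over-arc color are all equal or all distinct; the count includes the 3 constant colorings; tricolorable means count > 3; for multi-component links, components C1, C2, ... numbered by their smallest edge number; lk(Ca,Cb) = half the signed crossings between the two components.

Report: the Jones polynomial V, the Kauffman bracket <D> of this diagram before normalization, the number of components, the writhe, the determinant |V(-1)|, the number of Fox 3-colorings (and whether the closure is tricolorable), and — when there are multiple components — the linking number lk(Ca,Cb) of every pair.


V(q) = -q^-6 + q^-5 - q^-4 + 2q^-3 - q^-2 + q^-1
bracket: A^-8 - A^-4 + 2 - A^4 + A^8 - A^12, w = -4
1 component, writhe -4, over 14 crossings
det 7, colorings 3 of 3^14 — not tricolorable
observation: |V(-1)| = 7: so not tricolorable, since 3 does not divide 7


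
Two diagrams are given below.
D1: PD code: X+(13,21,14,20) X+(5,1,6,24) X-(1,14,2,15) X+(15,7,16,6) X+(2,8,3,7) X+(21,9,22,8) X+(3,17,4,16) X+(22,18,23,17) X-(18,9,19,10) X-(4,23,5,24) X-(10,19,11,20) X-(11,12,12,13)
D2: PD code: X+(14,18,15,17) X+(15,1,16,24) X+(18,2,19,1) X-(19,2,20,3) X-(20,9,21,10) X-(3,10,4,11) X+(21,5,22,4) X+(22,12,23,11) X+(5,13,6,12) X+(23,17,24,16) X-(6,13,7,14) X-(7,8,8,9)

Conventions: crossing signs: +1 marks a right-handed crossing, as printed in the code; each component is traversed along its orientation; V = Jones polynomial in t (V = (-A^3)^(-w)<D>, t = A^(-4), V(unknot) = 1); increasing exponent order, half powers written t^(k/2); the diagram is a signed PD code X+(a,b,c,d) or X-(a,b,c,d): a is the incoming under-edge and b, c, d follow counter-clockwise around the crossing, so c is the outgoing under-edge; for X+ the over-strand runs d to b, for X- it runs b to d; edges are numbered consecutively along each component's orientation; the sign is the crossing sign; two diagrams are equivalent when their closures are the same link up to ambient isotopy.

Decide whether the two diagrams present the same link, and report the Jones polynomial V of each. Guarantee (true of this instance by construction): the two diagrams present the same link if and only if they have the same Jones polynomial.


same link: no
V(D1) = 1  [12 crossings, <D> = A^6, w = +2]
D2 (bracket -A^-10 + A^-6 + A^2; 12 crossings at w = +2): V = t + t^3 - t^4
note: 2 classes among 2 diagrams; unequal V(t) rules out equality


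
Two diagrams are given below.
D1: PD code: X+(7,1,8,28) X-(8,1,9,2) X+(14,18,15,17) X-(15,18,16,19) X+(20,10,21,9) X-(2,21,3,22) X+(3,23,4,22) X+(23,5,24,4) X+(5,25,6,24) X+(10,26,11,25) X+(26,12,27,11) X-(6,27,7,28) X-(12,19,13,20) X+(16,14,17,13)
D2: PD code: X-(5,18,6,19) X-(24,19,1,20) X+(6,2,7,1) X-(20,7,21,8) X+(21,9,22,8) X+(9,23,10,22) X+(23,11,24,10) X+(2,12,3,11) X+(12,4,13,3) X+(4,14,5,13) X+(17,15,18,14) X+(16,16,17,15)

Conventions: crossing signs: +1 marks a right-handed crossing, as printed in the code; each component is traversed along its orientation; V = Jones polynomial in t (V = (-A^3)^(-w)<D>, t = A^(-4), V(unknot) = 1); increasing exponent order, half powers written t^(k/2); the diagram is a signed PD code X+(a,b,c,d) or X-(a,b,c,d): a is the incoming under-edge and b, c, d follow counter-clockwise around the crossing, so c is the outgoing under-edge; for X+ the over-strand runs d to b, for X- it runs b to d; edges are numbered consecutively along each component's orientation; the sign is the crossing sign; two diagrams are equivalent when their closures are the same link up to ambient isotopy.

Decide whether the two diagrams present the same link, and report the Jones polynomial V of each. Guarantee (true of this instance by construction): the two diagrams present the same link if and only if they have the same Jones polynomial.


same link: yes
V(D1) = t - t^2 + 2t^3 - t^4 + t^5 - t^6  [14 crossings, <D> = -A^-12 + A^-8 - A^-4 + 2 - A^4 + A^8, w = +4]
V(D2) = t - t^2 + 2t^3 - t^4 + t^5 - t^6  [12 crossings, <D> = -A^-6 + A^-2 - A^2 + 2A^6 - A^10 + A^14, w = +6]
insight: from 14 to 12 crossings by R-moves: one link, two diagrams


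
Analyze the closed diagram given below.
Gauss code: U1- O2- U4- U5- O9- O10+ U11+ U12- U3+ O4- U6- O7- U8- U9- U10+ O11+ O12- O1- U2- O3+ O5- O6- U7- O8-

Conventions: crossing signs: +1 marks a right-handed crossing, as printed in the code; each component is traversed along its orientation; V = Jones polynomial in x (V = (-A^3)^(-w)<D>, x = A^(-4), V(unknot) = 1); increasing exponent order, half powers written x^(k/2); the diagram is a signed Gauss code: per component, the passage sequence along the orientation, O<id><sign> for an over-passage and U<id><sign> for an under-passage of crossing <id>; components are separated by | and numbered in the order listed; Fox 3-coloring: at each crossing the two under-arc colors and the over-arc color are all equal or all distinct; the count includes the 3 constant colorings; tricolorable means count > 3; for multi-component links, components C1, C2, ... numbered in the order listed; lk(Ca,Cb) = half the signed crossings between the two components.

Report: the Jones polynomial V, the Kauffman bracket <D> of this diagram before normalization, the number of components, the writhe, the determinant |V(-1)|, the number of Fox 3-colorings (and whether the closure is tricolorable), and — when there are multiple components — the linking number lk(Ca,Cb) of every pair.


Jones polynomial: V(x) = -x^-7 + x^-6 - x^-5 + x^-4 + x^-2
<D> = A^-10 + A^-2 - A^2 + A^6 - A^10; writhe -6
components 1, writhe -6 (12 crossings)
3-colorings: 3 of 3^12, det 5 — not tricolorable
note: |V(-1)| = 5: so not tricolorable, since 3 does not divide 5


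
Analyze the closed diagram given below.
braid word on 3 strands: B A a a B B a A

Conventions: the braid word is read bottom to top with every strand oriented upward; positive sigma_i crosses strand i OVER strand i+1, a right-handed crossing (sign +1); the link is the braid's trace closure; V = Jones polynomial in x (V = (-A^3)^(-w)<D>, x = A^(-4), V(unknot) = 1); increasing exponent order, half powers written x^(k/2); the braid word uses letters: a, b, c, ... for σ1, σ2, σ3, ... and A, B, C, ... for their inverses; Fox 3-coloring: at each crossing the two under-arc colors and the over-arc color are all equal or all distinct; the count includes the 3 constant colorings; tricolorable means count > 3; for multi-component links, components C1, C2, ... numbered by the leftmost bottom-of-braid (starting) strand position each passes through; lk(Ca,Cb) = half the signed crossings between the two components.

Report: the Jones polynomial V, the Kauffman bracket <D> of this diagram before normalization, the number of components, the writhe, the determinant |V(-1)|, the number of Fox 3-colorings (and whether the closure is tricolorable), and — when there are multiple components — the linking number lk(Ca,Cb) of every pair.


Jones polynomial: V(x) = -x^-4 + x^-3 + x^-1
<D> = A^-2 + A^6 - A^10; writhe -2
components 1, writhe -2 (8 crossings)
3-colorings: 9 of 3^8, det 3 — tricolorable
note: the span of V is 3, forcing >= 3 crossings in any diagram


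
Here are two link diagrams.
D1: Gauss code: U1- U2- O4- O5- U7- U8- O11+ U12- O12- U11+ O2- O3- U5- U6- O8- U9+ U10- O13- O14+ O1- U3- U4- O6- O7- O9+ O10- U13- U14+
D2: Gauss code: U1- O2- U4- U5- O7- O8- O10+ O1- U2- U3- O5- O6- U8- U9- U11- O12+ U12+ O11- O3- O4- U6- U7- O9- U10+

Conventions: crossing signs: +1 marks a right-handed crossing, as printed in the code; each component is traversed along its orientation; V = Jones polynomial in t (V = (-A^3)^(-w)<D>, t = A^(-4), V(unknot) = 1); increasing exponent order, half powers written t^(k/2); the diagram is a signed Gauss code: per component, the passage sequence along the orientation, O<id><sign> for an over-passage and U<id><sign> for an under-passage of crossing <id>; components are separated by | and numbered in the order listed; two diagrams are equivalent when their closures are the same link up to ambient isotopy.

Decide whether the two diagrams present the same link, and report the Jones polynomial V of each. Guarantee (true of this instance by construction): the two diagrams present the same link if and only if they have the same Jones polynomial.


same link: yes
V(D1) = -t^-8 + t^-5 + t^-3  [14 crossings, <D> = A^-12 + A^-4 - A^8, w = -8]
D2 (bracket A^-12 + A^-4 - A^8; 12 crossings at w = -8): V = -t^-8 + t^-5 + t^-3
note: all 2 diagrams share one V(t), hence one class


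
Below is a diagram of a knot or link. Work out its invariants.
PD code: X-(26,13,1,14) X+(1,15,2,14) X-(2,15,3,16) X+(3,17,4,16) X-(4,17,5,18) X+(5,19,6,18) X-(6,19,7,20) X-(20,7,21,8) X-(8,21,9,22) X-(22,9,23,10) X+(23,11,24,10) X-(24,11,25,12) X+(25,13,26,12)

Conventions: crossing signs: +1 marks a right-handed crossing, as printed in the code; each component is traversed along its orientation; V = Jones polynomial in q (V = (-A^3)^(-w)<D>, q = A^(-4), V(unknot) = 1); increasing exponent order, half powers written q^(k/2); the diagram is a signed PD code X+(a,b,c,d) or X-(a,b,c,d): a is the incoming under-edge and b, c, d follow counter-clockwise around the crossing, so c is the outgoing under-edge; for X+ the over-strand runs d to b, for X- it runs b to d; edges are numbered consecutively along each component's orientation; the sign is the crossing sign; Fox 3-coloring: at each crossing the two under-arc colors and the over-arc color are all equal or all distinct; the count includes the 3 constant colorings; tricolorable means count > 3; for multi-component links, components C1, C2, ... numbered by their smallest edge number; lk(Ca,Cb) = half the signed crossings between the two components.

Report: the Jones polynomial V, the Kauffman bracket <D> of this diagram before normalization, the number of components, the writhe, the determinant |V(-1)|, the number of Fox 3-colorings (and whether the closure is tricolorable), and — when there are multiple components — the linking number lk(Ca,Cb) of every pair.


V(q) = -q^-4 + q^-3 + q^-1
bracket: -A^-5 - A^3 + A^7, w = -3
1 component, writhe -3, over 13 crossings
det 3, colorings 9 of 3^13 — tricolorable
observation: w = -3 shifts under R1 moves; the (-A^3)^(3) factor cancels that in V


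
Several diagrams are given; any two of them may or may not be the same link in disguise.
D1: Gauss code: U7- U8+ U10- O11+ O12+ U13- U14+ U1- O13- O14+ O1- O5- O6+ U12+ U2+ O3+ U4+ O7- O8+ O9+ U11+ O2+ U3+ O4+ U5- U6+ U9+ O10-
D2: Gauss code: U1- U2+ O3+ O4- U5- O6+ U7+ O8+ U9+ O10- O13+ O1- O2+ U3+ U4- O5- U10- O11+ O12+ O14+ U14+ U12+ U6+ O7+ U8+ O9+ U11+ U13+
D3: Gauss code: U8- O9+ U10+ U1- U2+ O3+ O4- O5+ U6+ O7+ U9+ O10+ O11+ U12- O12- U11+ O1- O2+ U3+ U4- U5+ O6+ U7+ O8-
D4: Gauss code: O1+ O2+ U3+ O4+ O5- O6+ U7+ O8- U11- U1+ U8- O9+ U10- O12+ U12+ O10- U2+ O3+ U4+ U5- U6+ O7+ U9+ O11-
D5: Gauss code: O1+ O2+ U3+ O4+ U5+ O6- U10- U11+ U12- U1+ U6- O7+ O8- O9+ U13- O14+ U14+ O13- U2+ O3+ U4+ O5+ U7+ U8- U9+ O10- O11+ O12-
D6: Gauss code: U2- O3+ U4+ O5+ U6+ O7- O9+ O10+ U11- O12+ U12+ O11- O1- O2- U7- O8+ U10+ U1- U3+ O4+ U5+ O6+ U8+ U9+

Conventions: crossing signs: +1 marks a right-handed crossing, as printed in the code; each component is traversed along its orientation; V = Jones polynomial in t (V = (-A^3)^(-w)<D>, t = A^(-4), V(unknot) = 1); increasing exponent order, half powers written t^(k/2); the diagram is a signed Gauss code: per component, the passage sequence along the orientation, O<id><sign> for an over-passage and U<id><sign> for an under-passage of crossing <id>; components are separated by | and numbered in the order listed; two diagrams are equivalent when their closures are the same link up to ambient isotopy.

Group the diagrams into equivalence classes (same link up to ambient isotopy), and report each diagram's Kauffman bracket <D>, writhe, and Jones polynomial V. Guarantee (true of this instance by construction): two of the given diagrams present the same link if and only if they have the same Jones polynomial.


classes: {D1, D2, D3, D4, D5, D6}
V(D1) = t^2 + t^4 - t^5 + t^6 - t^7  [14 crossings, <D> = -A^-16 + A^-12 - A^-8 + A^-4 + A^4, w = +4]
D2 (bracket -A^-10 + A^-6 - A^-2 + A^2 + A^10; 14 crossings at w = +6): V = t^2 + t^4 - t^5 + t^6 - t^7
V(D3) = t^2 + t^4 - t^5 + t^6 - t^7  (w +4, c 12, <D> = -A^-16 + A^-12 - A^-8 + A^-4 + A^4)
V(D4) = t^2 + t^4 - t^5 + t^6 - t^7  [12 crossings, <D> = -A^-16 + A^-12 - A^-8 + A^-4 + A^4, w = +4]
V(D5) = t^2 + t^4 - t^5 + t^6 - t^7  (w +4, c 14, <D> = -A^-16 + A^-12 - A^-8 + A^-4 + A^4)
V(D6) = t^2 + t^4 - t^5 + t^6 - t^7  (w +4, c 12, <D> = -A^-16 + A^-12 - A^-8 + A^-4 + A^4)
insight: one V(t) for all 6 diagrams — one class (guaranteed)


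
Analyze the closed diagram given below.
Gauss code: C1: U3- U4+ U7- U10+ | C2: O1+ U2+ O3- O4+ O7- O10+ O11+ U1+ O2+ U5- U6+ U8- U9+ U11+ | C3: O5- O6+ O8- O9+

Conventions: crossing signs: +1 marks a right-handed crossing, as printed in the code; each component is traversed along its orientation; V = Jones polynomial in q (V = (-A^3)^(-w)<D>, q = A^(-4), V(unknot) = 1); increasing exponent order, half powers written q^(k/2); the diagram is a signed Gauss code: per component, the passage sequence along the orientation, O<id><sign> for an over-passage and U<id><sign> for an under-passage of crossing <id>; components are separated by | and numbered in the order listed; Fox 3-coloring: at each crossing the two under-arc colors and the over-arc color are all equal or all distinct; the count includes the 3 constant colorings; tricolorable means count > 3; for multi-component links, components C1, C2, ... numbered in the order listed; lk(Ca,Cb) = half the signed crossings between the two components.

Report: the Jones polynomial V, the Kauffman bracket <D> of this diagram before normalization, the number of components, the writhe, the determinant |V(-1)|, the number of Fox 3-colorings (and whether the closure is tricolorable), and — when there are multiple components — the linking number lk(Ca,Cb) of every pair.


Jones polynomial: V(q) = 1 + 2q + 2q^2 + q^3 - q^4 - q^5
<D> = A^-11 + A^-7 - A^-3 - 2A - 2A^5 - A^9; writhe +3
components 3, writhe +3 (11 crossings)
linking number lk(C1,C2) = 0
lk(C1,C3): 0
lk(C2,C3) = 0
3-colorings: 81 of 3^12, det 0 — tricolorable
note: every pair of the 3 components has lk = 0


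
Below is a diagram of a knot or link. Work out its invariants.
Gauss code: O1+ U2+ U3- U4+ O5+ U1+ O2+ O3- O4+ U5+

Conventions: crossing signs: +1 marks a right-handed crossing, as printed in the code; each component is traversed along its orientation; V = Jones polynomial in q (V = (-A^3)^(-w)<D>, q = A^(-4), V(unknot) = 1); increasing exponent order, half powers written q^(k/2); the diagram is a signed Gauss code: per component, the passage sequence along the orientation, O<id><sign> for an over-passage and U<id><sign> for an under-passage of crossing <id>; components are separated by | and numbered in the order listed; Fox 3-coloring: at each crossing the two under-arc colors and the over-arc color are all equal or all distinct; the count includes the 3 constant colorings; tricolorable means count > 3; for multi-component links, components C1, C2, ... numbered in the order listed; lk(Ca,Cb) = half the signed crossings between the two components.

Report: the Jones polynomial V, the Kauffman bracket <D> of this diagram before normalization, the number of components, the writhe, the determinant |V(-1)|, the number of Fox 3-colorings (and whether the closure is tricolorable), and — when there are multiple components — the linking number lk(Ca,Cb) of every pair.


Jones polynomial: V(q) = q + q^3 - q^4
<D> = A^-7 - A^-3 - A^5; writhe +3
components 1, writhe +3 (5 crossings)
3-colorings: 9 of 3^5, det 3 — tricolorable
note: the span of V is 3, forcing >= 3 crossings in any diagram


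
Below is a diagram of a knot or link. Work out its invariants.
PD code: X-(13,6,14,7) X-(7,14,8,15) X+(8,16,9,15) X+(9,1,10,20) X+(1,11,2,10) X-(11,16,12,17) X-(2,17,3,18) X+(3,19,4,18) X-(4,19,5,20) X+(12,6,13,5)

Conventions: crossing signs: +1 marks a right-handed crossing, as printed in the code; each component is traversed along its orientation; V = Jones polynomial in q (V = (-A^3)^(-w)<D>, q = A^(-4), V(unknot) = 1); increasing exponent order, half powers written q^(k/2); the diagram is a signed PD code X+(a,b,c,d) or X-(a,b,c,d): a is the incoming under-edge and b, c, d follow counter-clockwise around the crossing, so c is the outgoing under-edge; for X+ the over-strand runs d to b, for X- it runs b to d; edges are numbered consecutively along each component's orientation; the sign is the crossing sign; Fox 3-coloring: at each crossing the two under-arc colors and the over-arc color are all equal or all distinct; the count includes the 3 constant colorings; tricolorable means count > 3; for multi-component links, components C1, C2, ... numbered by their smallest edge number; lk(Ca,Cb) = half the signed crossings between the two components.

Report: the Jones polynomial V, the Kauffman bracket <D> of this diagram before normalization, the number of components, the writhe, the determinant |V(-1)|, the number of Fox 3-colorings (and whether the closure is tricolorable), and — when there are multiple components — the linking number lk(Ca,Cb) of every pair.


Jones polynomial: V(q) = 1
<D> = 1; writhe 0
components 1, writhe 0 (10 crossings)
3-colorings: 3 of 3^10, det 1 — not tricolorable
note: w = 0 (over 10 crossings) is diagram-only; (-A^3)^(0) removes it from V


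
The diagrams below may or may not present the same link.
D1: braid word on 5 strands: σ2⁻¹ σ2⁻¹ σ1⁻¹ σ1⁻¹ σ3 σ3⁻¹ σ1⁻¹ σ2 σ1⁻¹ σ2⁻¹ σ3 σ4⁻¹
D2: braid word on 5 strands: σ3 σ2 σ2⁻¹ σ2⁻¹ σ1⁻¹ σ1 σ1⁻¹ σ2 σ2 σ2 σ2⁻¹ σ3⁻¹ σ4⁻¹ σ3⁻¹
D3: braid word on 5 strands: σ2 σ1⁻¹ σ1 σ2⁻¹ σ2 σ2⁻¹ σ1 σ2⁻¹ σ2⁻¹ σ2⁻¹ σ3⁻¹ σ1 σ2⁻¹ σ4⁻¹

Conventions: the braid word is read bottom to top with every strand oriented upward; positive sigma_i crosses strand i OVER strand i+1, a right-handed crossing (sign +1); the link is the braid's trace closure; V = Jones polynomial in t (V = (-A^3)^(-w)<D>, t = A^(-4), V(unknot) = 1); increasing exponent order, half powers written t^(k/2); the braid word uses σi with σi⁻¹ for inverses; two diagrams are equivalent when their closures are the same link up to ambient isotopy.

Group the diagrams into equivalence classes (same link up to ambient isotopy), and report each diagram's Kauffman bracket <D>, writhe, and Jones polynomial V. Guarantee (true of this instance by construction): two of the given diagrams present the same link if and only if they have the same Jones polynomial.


grouping into links: {D1} | {D2} | {D3}
V(D1) = -t^-9 + 2t^-8 - 3t^-7 + 3t^-6 - 3t^-5 + 3t^-4 - t^-3 + t^-2  (w -6, c 12, <D> = A^-10 - A^-6 + 3A^-2 - 3A^2 + 3A^6 - 3A^10 + 2A^14 - A^18)
V(D2) = 1  [14 crossings, <D> = A^-6, w = -2]
D3 (bracket A^-16 - A^-12 + 2A^-8 - 2A^-4 + 2 - 2A^4 + A^8; 14 crossings at w = -4): V = t^-5 - 2t^-4 + 2t^-3 - 2t^-2 + 2t^-1 - 1 + t
why: comparing 3 Jones polynomials yields 3 groups


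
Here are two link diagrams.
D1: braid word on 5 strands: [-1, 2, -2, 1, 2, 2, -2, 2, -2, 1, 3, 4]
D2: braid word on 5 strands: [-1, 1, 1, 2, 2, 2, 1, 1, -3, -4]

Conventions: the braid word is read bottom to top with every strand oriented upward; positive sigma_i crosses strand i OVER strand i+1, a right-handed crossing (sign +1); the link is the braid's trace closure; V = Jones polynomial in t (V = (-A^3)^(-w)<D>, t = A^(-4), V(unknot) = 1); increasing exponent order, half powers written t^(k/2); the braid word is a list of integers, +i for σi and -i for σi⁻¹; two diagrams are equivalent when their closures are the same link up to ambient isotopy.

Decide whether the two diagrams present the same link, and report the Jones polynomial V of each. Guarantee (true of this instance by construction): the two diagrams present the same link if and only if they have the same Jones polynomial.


same link: no
V(D1) = 1  [12 crossings, <D> = A^12, w = +4]
V(D2) = t^2 + 2t^4 - 2t^5 + t^6 - 2t^7 + t^8  [10 crossings, <D> = A^-20 - 2A^-16 + A^-12 - 2A^-8 + 2A^-4 + A^4, w = +4]
insight: 2 classes among 2 diagrams; unequal V(t) rules out equality


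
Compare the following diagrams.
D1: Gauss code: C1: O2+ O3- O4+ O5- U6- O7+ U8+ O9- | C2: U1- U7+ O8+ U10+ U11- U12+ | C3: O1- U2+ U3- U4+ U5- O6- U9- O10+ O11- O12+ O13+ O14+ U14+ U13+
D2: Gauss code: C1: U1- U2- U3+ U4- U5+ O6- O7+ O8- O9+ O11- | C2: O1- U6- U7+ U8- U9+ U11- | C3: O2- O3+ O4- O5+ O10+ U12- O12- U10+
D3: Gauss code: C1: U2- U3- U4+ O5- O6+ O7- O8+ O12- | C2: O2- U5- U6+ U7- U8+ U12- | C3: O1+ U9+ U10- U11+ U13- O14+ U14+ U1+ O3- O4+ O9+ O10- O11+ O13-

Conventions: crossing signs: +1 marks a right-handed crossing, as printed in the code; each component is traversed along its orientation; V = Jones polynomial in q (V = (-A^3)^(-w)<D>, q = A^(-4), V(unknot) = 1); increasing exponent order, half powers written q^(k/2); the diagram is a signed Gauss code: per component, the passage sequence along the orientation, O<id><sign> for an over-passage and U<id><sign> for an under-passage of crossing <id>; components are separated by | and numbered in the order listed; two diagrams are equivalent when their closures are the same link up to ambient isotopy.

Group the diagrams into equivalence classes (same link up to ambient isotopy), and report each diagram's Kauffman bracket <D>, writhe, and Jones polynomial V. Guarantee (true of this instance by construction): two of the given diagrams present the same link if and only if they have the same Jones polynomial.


classes: {D1} | {D2, D3}
V(D1) = q^-2 + 2 + q^2  [14 crossings, <D> = A^-2 + 2A^6 + A^14, w = +2]
V(D2) = q^-3 + q^-2 + q^-1 + 1  (w -2, c 12, <D> = A^-6 + A^-2 + A^2 + A^6)
D3 (bracket 1 + A^4 + A^8 + A^12; 14 crossings at w = 0): V = q^-3 + q^-2 + q^-1 + 1
note: comparing 3 Jones polynomials yields 2 groups


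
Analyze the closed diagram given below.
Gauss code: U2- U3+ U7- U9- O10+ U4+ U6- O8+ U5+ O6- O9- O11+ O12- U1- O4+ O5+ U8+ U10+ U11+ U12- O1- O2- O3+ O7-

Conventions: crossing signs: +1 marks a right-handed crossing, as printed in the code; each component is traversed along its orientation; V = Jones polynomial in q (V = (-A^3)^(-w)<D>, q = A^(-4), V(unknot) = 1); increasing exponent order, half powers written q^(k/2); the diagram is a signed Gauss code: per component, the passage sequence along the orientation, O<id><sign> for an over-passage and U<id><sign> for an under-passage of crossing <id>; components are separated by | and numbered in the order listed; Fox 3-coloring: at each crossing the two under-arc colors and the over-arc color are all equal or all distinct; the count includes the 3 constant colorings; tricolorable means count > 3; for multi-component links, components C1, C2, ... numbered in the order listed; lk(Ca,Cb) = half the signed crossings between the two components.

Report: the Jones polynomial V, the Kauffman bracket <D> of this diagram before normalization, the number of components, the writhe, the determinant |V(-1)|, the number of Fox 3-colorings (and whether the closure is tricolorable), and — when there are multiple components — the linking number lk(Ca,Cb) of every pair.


V(q) = q^-2 - q^-1 + 2 - 2q + q^2 - q^3 + q^4
bracket: A^-16 - A^-12 + A^-8 - 2A^-4 + 2 - A^4 + A^8, w = 0
1 component, writhe 0, over 12 crossings
det 9, colorings 9 of 3^12 — tricolorable
observation: w = 0 shifts under R1 moves; the (-A^3)^(0) factor cancels that in V


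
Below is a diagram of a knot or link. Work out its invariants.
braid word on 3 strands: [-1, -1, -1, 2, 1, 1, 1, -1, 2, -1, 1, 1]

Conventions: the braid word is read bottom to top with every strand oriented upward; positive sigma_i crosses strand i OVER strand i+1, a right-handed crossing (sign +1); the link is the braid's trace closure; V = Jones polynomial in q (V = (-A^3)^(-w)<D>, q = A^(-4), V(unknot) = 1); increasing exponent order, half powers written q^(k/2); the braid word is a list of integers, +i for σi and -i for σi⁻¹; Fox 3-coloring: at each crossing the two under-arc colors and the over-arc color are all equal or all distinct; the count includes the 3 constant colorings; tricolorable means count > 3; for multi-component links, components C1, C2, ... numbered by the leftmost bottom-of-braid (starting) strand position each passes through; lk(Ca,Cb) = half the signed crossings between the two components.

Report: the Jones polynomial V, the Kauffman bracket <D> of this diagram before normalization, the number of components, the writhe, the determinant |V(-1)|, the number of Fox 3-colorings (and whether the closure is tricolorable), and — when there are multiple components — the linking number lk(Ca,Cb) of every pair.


Jones polynomial: V(q) = 2 + q^2 + q^4
<D> = A^-10 + A^-2 + 2A^6; writhe +2
components 3, writhe +2 (12 crossings)
linking number lk(C1,C2) = -1
lk(C1,C3): +1
lk(C2,C3) = +1
3-colorings: 3 of 3^12, det 4 — not tricolorable
note: the word shrinks to σ1⁻¹ σ1⁻¹ σ1⁻¹ σ2 σ1 σ1 σ2 σ1 after cancelling


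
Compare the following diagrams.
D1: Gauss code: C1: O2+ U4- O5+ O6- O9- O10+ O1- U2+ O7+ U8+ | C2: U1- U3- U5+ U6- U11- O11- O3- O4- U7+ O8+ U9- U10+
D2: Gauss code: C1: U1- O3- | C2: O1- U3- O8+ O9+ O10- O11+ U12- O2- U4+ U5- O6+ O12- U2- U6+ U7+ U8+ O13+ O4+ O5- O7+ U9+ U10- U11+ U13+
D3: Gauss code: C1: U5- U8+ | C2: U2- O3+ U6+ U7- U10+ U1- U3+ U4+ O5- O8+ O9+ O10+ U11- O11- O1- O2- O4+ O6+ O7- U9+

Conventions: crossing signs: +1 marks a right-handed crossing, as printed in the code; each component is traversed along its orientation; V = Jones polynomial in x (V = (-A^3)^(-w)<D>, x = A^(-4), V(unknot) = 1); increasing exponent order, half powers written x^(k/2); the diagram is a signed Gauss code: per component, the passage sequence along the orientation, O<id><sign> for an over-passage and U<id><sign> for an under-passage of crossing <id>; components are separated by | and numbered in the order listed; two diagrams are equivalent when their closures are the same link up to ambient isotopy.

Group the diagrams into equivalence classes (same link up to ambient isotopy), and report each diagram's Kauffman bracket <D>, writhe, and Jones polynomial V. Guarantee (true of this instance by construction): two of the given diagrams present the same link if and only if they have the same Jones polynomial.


grouping into links: {D1} | {D2} | {D3}
V(D1) = -x^(-3/2) + x^(-1/2) - 2x^(1/2) + x^(3/2) - 2x^(5/2) + x^(7/2)  (w -1, c 11, <D> = -A^-17 + 2A^-13 - A^-9 + 2A^-5 - A^-1 + A^3)
D2 (bracket -A^-11 + A^-7 - A^-3 + 2A + A^9; 13 crossings at w = +1): V = -x^(-3/2) - 2x^(1/2) + x^(3/2) - x^(5/2) + x^(7/2)
V(D3) = -x^(-1/2) - x^(1/2)  (w +1, c 11, <D> = A + A^5)
key observation: 3 values of V(x) split the 3 diagrams


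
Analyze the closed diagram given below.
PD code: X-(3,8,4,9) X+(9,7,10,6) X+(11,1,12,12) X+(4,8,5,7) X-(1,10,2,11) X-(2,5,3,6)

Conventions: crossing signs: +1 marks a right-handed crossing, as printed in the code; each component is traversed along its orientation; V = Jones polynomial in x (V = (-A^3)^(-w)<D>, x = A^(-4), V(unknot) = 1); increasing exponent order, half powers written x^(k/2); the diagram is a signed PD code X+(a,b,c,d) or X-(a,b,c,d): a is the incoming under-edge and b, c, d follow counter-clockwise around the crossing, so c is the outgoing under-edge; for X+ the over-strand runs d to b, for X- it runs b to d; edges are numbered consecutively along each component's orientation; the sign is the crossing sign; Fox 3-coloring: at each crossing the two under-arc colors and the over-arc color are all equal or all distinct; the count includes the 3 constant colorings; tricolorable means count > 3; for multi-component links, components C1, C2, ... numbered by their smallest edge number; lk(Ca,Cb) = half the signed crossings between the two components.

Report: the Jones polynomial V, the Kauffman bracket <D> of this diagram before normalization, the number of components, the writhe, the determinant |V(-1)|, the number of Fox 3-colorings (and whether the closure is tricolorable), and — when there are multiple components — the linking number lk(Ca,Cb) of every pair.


V = 1
<D> = 1 (w = 0)
1 component over 6 crossings, w = 0
3 Fox colorings among 3^6, |V(-1)| = 1: not tricolorable
why: |V(-1)| = 1: so not tricolorable, since 3 does not divide 1


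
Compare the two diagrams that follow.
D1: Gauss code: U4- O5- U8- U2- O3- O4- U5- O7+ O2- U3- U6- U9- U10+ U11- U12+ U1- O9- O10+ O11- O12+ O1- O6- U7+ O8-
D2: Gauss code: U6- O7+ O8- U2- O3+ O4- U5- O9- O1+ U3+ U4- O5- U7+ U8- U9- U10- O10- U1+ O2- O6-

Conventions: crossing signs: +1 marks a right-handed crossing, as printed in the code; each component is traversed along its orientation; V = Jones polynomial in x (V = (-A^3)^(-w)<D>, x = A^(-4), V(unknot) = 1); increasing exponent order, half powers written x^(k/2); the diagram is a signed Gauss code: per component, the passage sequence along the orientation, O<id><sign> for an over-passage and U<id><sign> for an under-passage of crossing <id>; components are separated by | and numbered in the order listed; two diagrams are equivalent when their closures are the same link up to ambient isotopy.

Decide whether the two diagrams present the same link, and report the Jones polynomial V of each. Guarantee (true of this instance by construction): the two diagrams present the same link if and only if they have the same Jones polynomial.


same link: no
V(D1) = -x^-6 + x^-5 - x^-4 + 2x^-3 - x^-2 + x^-1  [12 crossings, <D> = A^-14 - A^-10 + 2A^-6 - A^-2 + A^2 - A^6, w = -6]
D2 (bracket A^-12; 10 crossings at w = -4): V = 1
note: V(x) takes 2 values over 2 diagrams, fixing the grouping


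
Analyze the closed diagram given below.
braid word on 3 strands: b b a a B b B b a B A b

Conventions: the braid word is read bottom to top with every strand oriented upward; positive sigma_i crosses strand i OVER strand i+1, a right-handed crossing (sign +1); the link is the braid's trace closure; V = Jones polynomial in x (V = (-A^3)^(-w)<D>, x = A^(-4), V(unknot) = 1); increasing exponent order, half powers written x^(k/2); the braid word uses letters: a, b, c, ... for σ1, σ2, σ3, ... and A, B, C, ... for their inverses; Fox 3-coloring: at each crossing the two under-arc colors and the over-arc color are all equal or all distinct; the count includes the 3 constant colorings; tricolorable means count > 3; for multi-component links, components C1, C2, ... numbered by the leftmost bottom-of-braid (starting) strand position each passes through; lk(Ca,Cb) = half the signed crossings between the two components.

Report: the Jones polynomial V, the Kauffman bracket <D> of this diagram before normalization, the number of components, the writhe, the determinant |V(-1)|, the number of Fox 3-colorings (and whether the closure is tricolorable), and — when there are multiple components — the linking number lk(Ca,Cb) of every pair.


V = x^2 + x^4 - x^5 + x^6 - x^7
<D> = -A^-16 + A^-12 - A^-8 + A^-4 + A^4 (w = +4)
1 component over 12 crossings, w = +4
3 Fox colorings among 3^12, |V(-1)| = 5: not tricolorable
why: w = +4 shifts under R1 moves; the (-A^3)^(-4) factor cancels that in V


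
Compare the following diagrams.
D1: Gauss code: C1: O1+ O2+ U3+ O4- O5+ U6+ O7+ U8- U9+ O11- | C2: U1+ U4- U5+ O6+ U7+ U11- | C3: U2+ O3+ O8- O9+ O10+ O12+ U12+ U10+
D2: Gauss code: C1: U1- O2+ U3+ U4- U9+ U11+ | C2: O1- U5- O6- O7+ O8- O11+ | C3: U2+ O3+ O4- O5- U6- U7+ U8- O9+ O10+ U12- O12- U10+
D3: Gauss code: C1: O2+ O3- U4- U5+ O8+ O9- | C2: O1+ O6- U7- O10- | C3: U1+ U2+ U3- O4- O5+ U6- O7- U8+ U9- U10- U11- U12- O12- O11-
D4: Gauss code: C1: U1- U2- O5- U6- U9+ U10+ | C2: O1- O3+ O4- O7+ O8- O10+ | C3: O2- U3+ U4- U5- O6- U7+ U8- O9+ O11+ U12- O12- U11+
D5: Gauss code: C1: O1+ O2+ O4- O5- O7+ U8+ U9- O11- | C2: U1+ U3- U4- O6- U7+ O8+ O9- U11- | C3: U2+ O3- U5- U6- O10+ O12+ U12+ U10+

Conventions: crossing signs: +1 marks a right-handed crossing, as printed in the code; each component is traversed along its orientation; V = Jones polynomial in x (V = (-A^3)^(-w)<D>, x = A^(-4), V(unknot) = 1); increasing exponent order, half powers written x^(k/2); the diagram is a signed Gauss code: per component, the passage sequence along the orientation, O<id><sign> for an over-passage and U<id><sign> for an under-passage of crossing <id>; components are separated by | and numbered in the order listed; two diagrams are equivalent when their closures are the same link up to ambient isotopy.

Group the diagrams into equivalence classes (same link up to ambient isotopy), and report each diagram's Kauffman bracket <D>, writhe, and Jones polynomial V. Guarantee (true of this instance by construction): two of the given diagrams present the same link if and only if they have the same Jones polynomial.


grouping into links: {D1} | {D2} | {D3, D4, D5}
V(D1) = x + 2x^3 + x^5  (w +6, c 12, <D> = A^-2 + 2A^6 + A^14)
D2 (bracket A^-8 + 2 + A^8; 12 crossings at w = 0): V = x^-2 + 2 + x^2
V(D3) = x^-3 + x^-2 + x^-1 + 1  [12 crossings, <D> = A^-12 + A^-8 + A^-4 + 1, w = -4]
V(D4) = x^-3 + x^-2 + x^-1 + 1  [12 crossings, <D> = A^-6 + A^-2 + A^2 + A^6, w = -2]
D5 (bracket 1 + A^4 + A^8 + A^12; 12 crossings at w = 0): V = x^-3 + x^-2 + x^-1 + 1
why: V(x) takes 3 values over 5 diagrams, fixing the grouping


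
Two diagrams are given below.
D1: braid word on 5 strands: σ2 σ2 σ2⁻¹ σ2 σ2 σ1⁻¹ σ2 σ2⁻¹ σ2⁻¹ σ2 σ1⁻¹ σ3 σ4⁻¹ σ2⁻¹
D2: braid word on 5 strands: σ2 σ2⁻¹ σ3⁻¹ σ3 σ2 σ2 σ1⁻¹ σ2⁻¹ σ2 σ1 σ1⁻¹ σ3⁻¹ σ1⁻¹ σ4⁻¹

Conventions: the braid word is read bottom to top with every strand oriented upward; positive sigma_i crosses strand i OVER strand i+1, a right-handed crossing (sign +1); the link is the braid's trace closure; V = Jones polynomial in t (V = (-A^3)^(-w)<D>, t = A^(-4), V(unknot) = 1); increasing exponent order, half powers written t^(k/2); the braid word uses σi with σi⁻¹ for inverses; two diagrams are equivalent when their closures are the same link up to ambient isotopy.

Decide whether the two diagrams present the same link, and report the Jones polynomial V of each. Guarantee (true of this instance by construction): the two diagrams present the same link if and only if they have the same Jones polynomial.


equivalent: yes
D1 (bracket A^-8 + 2 + A^8; 14 crossings at w = 0): V = t^-2 + 2 + t^2
V(D2) = t^-2 + 2 + t^2  [14 crossings, <D> = A^-14 + 2A^-6 + A^2, w = -2]
observation: Markov moves rewrite D1 (14 crossings) into D2 (14)


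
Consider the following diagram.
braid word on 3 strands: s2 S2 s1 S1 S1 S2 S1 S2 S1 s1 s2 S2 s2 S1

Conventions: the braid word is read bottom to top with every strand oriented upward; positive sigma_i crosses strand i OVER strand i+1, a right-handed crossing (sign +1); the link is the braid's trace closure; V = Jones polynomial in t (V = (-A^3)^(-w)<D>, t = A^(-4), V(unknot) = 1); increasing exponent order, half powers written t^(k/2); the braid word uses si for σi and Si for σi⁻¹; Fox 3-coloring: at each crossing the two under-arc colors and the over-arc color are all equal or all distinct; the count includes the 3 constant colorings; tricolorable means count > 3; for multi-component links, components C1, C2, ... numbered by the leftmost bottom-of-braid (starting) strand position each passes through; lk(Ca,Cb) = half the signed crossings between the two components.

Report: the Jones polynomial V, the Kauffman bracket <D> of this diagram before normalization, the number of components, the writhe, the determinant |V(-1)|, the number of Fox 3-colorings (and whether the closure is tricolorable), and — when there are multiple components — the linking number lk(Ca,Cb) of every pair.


V = -t^-4 + t^-3 + t^-1
<D> = A^-8 + 1 - A^4 (w = -4)
1 component over 14 crossings, w = -4
9 Fox colorings among 3^14, |V(-1)| = 3: tricolorable
why: inverse pairs cancel, leaving σ1⁻¹ σ2⁻¹ σ1⁻¹ σ1⁻¹


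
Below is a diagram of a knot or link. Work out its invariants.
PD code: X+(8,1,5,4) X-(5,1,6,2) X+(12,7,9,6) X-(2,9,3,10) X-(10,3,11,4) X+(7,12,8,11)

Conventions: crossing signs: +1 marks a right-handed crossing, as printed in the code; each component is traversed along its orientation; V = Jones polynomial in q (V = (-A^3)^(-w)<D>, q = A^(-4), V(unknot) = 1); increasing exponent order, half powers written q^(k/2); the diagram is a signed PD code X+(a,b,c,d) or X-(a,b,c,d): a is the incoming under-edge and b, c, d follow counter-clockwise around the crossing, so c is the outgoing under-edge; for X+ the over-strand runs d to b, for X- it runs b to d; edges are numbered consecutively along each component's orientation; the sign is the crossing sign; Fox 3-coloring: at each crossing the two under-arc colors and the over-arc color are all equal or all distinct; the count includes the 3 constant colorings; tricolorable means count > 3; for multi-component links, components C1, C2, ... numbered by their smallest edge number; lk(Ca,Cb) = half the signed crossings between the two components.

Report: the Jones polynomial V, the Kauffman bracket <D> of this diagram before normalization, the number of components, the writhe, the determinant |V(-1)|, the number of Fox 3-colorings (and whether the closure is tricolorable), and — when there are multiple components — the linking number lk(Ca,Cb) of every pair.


V = q^-2 + 2 + q^2
<D> = A^-8 + 2 + A^8 (w = 0)
3 components over 6 crossings, w = 0
lk(C1,C2): 0
lk(C1,C3) = -1
linking number lk(C2,C3) = +1
3 Fox colorings among 3^6, |V(-1)| = 4: not tricolorable
why: palindromic: swapping q for 1/q fixes V
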